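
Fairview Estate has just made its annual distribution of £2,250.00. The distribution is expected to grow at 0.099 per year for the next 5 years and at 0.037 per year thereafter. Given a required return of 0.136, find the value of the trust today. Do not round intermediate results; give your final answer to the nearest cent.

£30169.40

D_1 = 2472.75000
D_2 = 2717.55225
D_3 = 2986.58992
D_4 = 3282.26233
D_5 = 3607.20630
Terminal value at year 5: TV = D_5×(1+g_2)/(r−g_2) = 3740.67293/0.099 = 37784.57503
P_0 = D_1/(1+r)^1 + D_2/(1+r)^2 + D_3/(1+r)^3 + D_4/(1+r)^4 + D_5/(1+r)^5 + TV/(1+r)^5
    = 2176.71655 + 2105.81997 + 2037.23253 + 1970.87900 + 1906.68664 + 19972.06106 = 30169.39575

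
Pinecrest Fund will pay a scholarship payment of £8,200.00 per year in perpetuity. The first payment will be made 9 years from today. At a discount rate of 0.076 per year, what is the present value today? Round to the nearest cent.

Value at end of year 8: C / r = £8,200.00 / 0.076 = £107,894.7368
Discount to today: PV = £107,894.7368 / (1 + 0.076)^8 = £107,894.7368 / 1.796794 = £60,048.49

£60048.49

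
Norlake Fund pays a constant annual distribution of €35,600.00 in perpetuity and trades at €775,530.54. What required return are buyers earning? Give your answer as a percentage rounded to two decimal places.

4.59%

P = C/r ⇒ r = C/P = €35,600.00/€775,530.54 = 0.045904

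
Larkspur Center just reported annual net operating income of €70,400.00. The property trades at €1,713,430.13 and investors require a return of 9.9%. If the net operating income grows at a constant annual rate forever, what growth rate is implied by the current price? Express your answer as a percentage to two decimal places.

P = D₀(1+g)/(r−g) ⇒ P(r−g) = D₀(1+g) ⇒ g(P+D₀) = P·r − D₀
g = (P·r − D₀)/(P + D₀) = (€1,713,430.13×0.099 − €70,400.00) / (€1,713,430.13 + €70,400.00) = 0.055627

5.56%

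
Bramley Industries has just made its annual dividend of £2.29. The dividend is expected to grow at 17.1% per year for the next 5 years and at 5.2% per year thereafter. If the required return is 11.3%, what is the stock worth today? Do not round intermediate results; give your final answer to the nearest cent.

D_1 = 2.68159
D_2 = 3.14014
D_3 = 3.67711
D_4 = 4.30589
D_5 = 5.04220
Terminal value at year 5: TV = D_5×(1+g_2)/(r−g_2) = 5.30439/0.061 = 86.95726
P_0 = D_1/(1+r)^1 + D_2/(1+r)^2 + D_3/(1+r)^3 + D_4/(1+r)^4 + D_5/(1+r)^5 + TV/(1+r)^5
    = 2.40934 + 2.53489 + 2.66699 + 2.80597 + 2.95219 + 50.91316 = 64.28252

£64.28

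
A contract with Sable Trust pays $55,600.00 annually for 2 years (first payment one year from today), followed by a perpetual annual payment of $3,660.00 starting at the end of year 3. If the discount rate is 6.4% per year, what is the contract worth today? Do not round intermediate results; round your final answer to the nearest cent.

$151882.79

PV of 2-year annuity: $55,600.00 × [1 − (1+0.064)^−2] / 0.064 = 101368.08186
Perpetuity value at year 2: $3,660.00 / 0.064 = 57187.50000
PV of perpetuity: 57187.50000 / (1+0.064)^2 = 50514.70900
Total PV = 101368.08186 + 50514.70900 = 151882.79086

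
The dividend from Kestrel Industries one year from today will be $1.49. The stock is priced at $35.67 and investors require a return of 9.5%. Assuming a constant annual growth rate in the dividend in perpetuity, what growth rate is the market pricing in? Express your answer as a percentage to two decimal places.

5.32%

P = D₁/(r−g) ⇒ g = r − D₁/P = 0.095 − $1.49/$35.67 = 0.053228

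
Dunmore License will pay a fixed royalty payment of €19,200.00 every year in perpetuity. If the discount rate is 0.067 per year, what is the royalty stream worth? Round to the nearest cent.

€286567.16

Level perpetuity: PV = C / r = €19,200.00 / 0.067 = €286,567.16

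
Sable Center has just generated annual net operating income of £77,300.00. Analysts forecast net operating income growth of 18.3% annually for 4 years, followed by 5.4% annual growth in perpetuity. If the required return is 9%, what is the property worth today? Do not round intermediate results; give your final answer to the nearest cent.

£3521175.99

D_1 = 91445.90000
D_2 = 108180.49970
D_3 = 127977.53115
D_4 = 151397.41934
Terminal value at year 4: TV = D_4×(1+g_2)/(r−g_2) = 159572.87999/0.036 = 4432579.99970
P_0 = D_1/(1+r)^1 + D_2/(1+r)^2 + D_3/(1+r)^3 + D_4/(1+r)^4 + TV/(1+r)^4
    = 83895.32110 + 91053.36226 + 98822.13537 + 107253.74875 + 3140151.42185 = 3521175.98934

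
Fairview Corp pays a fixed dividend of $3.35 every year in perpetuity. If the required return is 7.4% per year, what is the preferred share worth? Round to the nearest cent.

Level perpetuity: PV = C / r = $3.35 / 0.074 = $45.27

$45.27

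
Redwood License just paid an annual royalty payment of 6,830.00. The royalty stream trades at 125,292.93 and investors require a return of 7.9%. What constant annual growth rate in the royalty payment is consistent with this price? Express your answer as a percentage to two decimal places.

2.32%

P = D₀(1+g)/(r−g) ⇒ P(r−g) = D₀(1+g) ⇒ g(P+D₀) = P·r − D₀
g = (P·r − D₀)/(P + D₀) = (125,292.93×0.079 − 6,830.00) / (125,292.93 + 6,830.00) = 0.023222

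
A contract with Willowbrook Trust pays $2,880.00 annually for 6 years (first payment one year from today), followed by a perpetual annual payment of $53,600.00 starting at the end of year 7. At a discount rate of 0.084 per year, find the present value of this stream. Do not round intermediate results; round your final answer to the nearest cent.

$406441.06

PV of 6-year annuity: $2,880.00 × [1 − (1+0.084)^−6] / 0.084 = 13153.86481
Perpetuity value at year 6: $53,600.00 / 0.084 = 638095.23810
PV of perpetuity: 638095.23810 / (1+0.084)^6 = 393287.19856
Total PV = 13153.86481 + 393287.19856 = 406441.06337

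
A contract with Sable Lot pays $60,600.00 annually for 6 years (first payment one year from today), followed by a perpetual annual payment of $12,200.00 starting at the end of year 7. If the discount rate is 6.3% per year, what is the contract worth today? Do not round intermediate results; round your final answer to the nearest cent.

$429422.40

PV of 6-year annuity: $60,600.00 × [1 − (1+0.063)^−6] / 0.063 = 295201.64182
Perpetuity value at year 6: $12,200.00 / 0.063 = 193650.79365
PV of perpetuity: 193650.79365 / (1+0.063)^6 = 134220.76015
Total PV = 295201.64182 + 134220.76015 = 429422.40197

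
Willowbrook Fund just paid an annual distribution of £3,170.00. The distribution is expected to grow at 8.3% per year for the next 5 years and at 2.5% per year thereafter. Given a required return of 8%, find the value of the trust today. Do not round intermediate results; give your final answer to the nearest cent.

£75884.94

D_1 = 3433.11000
D_2 = 3718.05813
D_3 = 4026.65695
D_4 = 4360.86948
D_5 = 4722.82165
Terminal value at year 5: TV = D_5×(1+g_2)/(r−g_2) = 4840.89219/0.055 = 88016.22164
P_0 = D_1/(1+r)^1 + D_2/(1+r)^2 + D_3/(1+r)^3 + D_4/(1+r)^4 + D_5/(1+r)^5 + TV/(1+r)^5
    = 3178.80556 + 3187.63557 + 3196.49011 + 3205.36925 + 3214.27306 + 59902.36152 = 75884.93507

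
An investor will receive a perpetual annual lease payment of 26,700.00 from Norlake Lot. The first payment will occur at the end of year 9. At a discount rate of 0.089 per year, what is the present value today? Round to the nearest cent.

151669.49

Value at end of year 8: C / r = 26,700.00 / 0.089 = 300,000.0000
Discount to today: PV = 300,000.0000 / (1 + 0.089)^8 = 300,000.0000 / 1.977985 = 151,669.49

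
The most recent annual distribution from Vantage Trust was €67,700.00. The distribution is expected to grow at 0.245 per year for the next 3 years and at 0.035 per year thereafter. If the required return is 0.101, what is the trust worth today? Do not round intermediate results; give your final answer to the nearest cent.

€1796091.36

D_1 = 84286.50000
D_2 = 104936.69250
D_3 = 130646.18216
Terminal value at year 3: TV = D_3×(1+g_2)/(r−g_2) = 135218.79854/0.066 = 2048769.67482
P_0 = D_1/(1+r)^1 + D_2/(1+r)^2 + D_3/(1+r)^3 + TV/(1+r)^3
    = 76554.49591 + 86567.07303 + 97889.19703 + 1535080.58977 = 1796091.35574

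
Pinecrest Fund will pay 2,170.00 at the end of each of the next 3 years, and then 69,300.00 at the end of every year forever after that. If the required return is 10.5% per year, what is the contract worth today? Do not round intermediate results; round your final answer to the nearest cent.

PV of 3-year annuity: 2,170.00 × [1 − (1+0.105)^−3] / 0.105 = 5349.31791
Perpetuity value at year 3: 69,300.00 / 0.105 = 660000.00000
PV of perpetuity: 660000.00000 / (1+0.105)^3 = 489166.94406
Total PV = 5349.31791 + 489166.94406 = 494516.26198

494516.26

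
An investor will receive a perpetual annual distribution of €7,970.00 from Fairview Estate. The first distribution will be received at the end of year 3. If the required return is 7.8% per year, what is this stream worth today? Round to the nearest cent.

Value at end of year 2: C / r = €7,970.00 / 0.078 = €102,179.4872
Discount to today: PV = €102,179.4872 / (1 + 0.078)^2 = €102,179.4872 / 1.162084 = €87,927.80

€87927.80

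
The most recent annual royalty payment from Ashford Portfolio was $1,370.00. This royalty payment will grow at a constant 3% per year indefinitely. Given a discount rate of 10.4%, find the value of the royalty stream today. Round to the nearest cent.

D₁ = D₀ × (1 + g) = $1,370.00 × 1.03 = $1,411.1000
Growing perpetuity: P = D₁ / (r − g) = $1,411.1000 / (0.104 − 0.03) = $19,068.92

$19068.92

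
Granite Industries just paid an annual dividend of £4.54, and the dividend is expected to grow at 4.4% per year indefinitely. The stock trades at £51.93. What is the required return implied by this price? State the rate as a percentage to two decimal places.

D₁ = £4.54 × 1.044 = £4.7398
P = D₁/(r − g) ⇒ r = D₁/P + g = £4.7398/£51.93 + 0.044 = 0.091272 + 0.044 = 0.135272

13.53%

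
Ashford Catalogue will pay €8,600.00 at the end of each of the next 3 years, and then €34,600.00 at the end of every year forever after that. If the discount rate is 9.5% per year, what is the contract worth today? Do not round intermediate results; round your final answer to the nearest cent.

€298978.95

PV of 3-year annuity: €8,600.00 × [1 − (1+0.095)^−3] / 0.095 = 21576.59872
Perpetuity value at year 3: €34,600.00 / 0.095 = 364210.52632
PV of perpetuity: 364210.52632 / (1+0.095)^3 = 277402.35008
Total PV = 21576.59872 + 277402.35008 = 298978.94879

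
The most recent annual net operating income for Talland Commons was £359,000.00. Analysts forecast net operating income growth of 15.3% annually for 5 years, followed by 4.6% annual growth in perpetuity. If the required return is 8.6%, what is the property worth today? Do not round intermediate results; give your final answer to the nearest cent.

£14819633.88

D_1 = 413927.00000
D_2 = 477257.83100
D_3 = 550278.27914
D_4 = 634470.85585
D_5 = 731544.89680
Terminal value at year 5: TV = D_5×(1+g_2)/(r−g_2) = 765195.96205/0.04 = 19129899.05125
P_0 = D_1/(1+r)^1 + D_2/(1+r)^2 + D_3/(1+r)^3 + D_4/(1+r)^4 + D_5/(1+r)^5 + TV/(1+r)^5
    = 381148.25046 + 404662.92153 + 429628.31356 + 456133.92775 + 484274.78701 + 12663785.68026 = 14819633.88056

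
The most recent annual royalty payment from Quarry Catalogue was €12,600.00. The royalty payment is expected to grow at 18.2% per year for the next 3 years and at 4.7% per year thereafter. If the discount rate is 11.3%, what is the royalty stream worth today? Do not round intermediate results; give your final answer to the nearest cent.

€282092.36

D_1 = 14893.20000
D_2 = 17603.76240
D_3 = 20807.64716
Terminal value at year 3: TV = D_3×(1+g_2)/(r−g_2) = 21785.60657/0.066 = 330084.94808
P_0 = D_1/(1+r)^1 + D_2/(1+r)^2 + D_3/(1+r)^3 + TV/(1+r)^3
    = 13381.13208 + 14210.69013 + 15091.67631 + 239408.86509 = 282092.36360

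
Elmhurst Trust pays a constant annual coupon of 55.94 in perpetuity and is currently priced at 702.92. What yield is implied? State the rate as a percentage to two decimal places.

7.96%

P = C/r ⇒ r = C/P = 55.94/702.92 = 0.079582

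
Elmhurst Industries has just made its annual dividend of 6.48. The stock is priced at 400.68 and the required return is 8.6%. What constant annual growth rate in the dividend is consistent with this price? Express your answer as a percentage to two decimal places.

6.87%

P = D₀(1+g)/(r−g) ⇒ P(r−g) = D₀(1+g) ⇒ g(P+D₀) = P·r − D₀
g = (P·r − D₀)/(P + D₀) = (400.68×0.086 − 6.48) / (400.68 + 6.48) = 0.068716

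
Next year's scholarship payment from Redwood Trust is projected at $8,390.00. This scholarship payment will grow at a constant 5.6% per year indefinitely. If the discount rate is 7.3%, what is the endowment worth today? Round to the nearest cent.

$493529.41

Growing perpetuity: P = D₁ / (r − g) = $8,390.0000 / (0.073 − 0.056) = $493,529.41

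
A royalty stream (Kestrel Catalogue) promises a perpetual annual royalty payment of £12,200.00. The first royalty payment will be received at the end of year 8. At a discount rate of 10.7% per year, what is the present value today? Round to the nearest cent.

£55968.38

Value at end of year 7: C / r = £12,200.00 / 0.107 = £114,018.6916
Discount to today: PV = £114,018.6916 / (1 + 0.107)^7 = £114,018.6916 / 2.037198 = £55,968.38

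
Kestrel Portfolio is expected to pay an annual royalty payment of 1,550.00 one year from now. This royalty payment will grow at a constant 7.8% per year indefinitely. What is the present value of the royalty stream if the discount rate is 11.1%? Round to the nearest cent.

Growing perpetuity: P = D₁ / (r − g) = 1,550.0000 / (0.111 − 0.078) = 46,969.70

46969.70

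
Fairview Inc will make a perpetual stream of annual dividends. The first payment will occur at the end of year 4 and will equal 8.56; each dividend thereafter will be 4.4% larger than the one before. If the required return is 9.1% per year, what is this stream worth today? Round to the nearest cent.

Value at end of year 3: C₁ / (r − g) = 8.56 / (0.091 − 0.044) = 182.1277
Discount to today: PV = 182.1277 / (1 + 0.091)^3 = 182.1277 / 1.298597 = 140.25

140.25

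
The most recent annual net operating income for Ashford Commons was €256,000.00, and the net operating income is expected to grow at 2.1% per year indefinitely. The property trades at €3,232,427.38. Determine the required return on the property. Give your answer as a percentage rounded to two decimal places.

10.19%

D₁ = €256,000.00 × 1.021 = €261,376.0000
P = D₁/(r − g) ⇒ r = D₁/P + g = €261,376.0000/€3,232,427.38 + 0.021 = 0.080861 + 0.021 = 0.101861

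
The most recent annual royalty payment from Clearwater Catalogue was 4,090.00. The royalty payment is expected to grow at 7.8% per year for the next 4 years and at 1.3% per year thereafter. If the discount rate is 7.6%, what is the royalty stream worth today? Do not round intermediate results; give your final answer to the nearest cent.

82691.09

D_1 = 4409.02000
D_2 = 4752.92356
D_3 = 5123.65160
D_4 = 5523.29642
Terminal value at year 4: TV = D_4×(1+g_2)/(r−g_2) = 5595.09928/0.063 = 88811.09962
P_0 = D_1/(1+r)^1 + D_2/(1+r)^2 + D_3/(1+r)^3 + D_4/(1+r)^4 + TV/(1+r)^4
    = 4097.60223 + 4105.21859 + 4112.84911 + 4120.49381 + 66254.92428 = 82691.08802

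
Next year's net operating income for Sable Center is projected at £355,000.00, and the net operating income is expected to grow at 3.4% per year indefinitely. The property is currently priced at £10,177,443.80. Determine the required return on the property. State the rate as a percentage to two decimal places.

6.89%

P = D₁/(r − g) ⇒ r = D₁/P + g = £355,000.0000/£10,177,443.80 + 0.034 = 0.034881 + 0.034 = 0.068881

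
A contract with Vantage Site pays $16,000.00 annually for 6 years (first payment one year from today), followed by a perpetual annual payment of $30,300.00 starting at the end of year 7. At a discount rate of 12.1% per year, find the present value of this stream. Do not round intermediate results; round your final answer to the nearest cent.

$191786.24

PV of 6-year annuity: $16,000.00 × [1 − (1+0.121)^−6] / 0.121 = 65596.62978
Perpetuity value at year 6: $30,300.00 / 0.121 = 250413.22314
PV of perpetuity: 250413.22314 / (1+0.121)^6 = 126189.60549
Total PV = 65596.62978 + 126189.60549 = 191786.23527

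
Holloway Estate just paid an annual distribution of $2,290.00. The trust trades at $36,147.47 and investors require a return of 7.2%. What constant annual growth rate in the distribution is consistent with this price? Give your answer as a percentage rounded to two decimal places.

P = D₀(1+g)/(r−g) ⇒ P(r−g) = D₀(1+g) ⇒ g(P+D₀) = P·r − D₀
g = (P·r − D₀)/(P + D₀) = ($36,147.47×0.072 − $2,290.00) / ($36,147.47 + $2,290.00) = 0.008133

0.81%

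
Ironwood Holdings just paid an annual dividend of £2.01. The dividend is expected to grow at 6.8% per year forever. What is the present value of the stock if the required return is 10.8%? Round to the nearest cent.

D₁ = D₀ × (1 + g) = £2.01 × 1.068 = £2.1467
Growing perpetuity: P = D₁ / (r − g) = £2.1467 / (0.108 − 0.068) = £53.67

£53.67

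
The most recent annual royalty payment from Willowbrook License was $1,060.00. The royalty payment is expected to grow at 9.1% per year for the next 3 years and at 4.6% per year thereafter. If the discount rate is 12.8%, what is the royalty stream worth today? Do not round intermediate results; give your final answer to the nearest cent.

$15209.97

D_1 = 1156.46000
D_2 = 1261.69786
D_3 = 1376.51237
Terminal value at year 3: TV = D_3×(1+g_2)/(r−g_2) = 1439.83193/0.082 = 17558.92603
P_0 = D_1/(1+r)^1 + D_2/(1+r)^2 + D_3/(1+r)^3 + TV/(1+r)^3
    = 1025.23050 + 991.60148 + 959.07555 + 12234.06124 = 15209.96877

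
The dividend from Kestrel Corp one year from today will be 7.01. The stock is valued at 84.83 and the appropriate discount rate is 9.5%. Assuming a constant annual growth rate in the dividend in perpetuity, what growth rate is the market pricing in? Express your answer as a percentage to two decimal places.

P = D₁/(r−g) ⇒ g = r − D₁/P = 0.095 − 7.01/84.83 = 0.012364

1.24%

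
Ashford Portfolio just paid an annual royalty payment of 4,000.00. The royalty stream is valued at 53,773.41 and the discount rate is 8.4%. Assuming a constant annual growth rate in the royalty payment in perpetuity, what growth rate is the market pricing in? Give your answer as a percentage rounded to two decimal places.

0.89%

P = D₀(1+g)/(r−g) ⇒ P(r−g) = D₀(1+g) ⇒ g(P+D₀) = P·r − D₀
g = (P·r − D₀)/(P + D₀) = (53,773.41×0.084 − 4,000.00) / (53,773.41 + 4,000.00) = 0.008948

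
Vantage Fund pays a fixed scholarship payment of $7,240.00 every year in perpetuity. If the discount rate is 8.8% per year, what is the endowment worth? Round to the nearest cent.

Level perpetuity: PV = C / r = $7,240.00 / 0.088 = $82,272.73

$82272.73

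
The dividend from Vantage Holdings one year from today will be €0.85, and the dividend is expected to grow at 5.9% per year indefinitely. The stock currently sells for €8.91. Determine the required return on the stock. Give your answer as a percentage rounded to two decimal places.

P = D₁/(r − g) ⇒ r = D₁/P + g = €0.8500/€8.91 + 0.059 = 0.095398 + 0.059 = 0.154398

15.44%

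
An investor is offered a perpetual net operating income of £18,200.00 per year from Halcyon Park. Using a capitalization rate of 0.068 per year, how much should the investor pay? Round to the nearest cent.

£267647.06

Level perpetuity: PV = C / r = £18,200.00 / 0.068 = £267,647.06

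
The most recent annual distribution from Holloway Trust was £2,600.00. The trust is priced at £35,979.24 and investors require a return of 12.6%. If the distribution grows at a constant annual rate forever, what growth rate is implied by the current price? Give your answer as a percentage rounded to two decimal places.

P = D₀(1+g)/(r−g) ⇒ P(r−g) = D₀(1+g) ⇒ g(P+D₀) = P·r − D₀
g = (P·r − D₀)/(P + D₀) = (£35,979.24×0.126 − £2,600.00) / (£35,979.24 + £2,600.00) = 0.050115

5.01%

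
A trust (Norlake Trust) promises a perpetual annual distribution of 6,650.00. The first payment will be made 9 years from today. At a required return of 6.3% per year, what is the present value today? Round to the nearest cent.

Value at end of year 8: C / r = 6,650.00 / 0.063 = 105,555.5556
Discount to today: PV = 105,555.5556 / (1 + 0.063)^8 = 105,555.5556 / 1.630295 = 64,746.30

64746.30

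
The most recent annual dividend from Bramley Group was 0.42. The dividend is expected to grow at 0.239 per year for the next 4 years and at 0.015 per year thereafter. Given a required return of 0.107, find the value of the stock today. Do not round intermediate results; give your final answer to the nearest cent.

9.52

D_1 = 0.52038
D_2 = 0.64475
D_3 = 0.79885
D_4 = 0.98977
Terminal value at year 4: TV = D_4×(1+g_2)/(r−g_2) = 1.00462/0.092 = 10.91975
P_0 = D_1/(1+r)^1 + D_2/(1+r)^2 + D_3/(1+r)^3 + D_4/(1+r)^4 + TV/(1+r)^4
    = 0.47008 + 0.52613 + 0.58887 + 0.65909 + 7.27147 = 9.51565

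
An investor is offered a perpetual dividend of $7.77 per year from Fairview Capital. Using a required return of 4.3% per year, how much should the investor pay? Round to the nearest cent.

$180.70

Level perpetuity: PV = C / r = $7.77 / 0.043 = $180.70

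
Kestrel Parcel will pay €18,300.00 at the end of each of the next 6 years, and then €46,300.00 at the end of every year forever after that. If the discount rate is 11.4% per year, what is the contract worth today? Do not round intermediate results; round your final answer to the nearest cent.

€289037.83

PV of 6-year annuity: €18,300.00 × [1 − (1+0.114)^−6] / 0.114 = 76534.86298
Perpetuity value at year 6: €46,300.00 / 0.114 = 406140.35088
PV of perpetuity: 406140.35088 / (1+0.114)^6 = 212502.96531
Total PV = 76534.86298 + 212502.96531 = 289037.82829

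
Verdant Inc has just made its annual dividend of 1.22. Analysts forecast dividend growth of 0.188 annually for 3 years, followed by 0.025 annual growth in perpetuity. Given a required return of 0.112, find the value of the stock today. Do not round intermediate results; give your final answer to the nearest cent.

D_1 = 1.44936
D_2 = 1.72184
D_3 = 2.04555
Terminal value at year 3: TV = D_3×(1+g_2)/(r−g_2) = 2.09668/0.087 = 24.09982
P_0 = D_1/(1+r)^1 + D_2/(1+r)^2 + D_3/(1+r)^3 + TV/(1+r)^3
    = 1.30338 + 1.39246 + 1.48763 + 17.52667 = 21.71014

21.71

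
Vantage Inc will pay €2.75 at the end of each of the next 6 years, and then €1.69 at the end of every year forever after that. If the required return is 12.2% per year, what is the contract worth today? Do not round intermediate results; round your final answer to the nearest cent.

€18.19

PV of 6-year annuity: €2.75 × [1 − (1+0.122)^−6] / 0.122 = 11.24262
Perpetuity value at year 6: €1.69 / 0.122 = 13.85246
PV of perpetuity: 13.85246 / (1+0.122)^6 = 6.94336
Total PV = 11.24262 + 6.94336 = 18.18598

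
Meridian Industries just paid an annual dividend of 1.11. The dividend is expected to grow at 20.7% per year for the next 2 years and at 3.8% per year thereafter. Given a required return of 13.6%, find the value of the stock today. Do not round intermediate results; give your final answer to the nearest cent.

D_1 = 1.33977
D_2 = 1.61710
Terminal value at year 2: TV = D_2×(1+g_2)/(r−g_2) = 1.67855/0.098 = 17.12808
P_0 = D_1/(1+r)^1 + D_2/(1+r)^2 + TV/(1+r)^2
    = 1.17938 + 1.25309 + 13.27248 = 15.70494

15.70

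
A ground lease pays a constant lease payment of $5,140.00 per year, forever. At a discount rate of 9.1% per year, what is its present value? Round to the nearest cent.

$56483.52

Level perpetuity: PV = C / r = $5,140.00 / 0.091 = $56,483.52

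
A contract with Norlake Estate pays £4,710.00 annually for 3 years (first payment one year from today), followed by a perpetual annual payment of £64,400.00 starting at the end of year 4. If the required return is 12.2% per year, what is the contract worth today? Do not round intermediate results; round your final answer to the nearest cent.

£384994.83

PV of 3-year annuity: £4,710.00 × [1 − (1+0.122)^−3] / 0.122 = 11273.85920
Perpetuity value at year 3: £64,400.00 / 0.122 = 527868.85246
PV of perpetuity: 527868.85246 / (1+0.122)^3 = 373720.96873
Total PV = 11273.85920 + 373720.96873 = 384994.82793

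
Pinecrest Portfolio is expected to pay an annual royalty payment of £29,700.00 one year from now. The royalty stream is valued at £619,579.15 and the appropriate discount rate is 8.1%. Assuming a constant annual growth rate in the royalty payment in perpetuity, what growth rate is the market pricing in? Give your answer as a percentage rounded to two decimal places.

3.31%

P = D₁/(r−g) ⇒ g = r − D₁/P = 0.081 − £29,700.00/£619,579.15 = 0.033064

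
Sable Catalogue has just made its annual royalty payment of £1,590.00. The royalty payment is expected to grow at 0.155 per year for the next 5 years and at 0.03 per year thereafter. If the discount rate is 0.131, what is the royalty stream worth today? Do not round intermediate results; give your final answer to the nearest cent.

D_1 = 1836.45000
D_2 = 2121.09975
D_3 = 2449.87021
D_4 = 2829.60009
D_5 = 3268.18811
Terminal value at year 5: TV = D_5×(1+g_2)/(r−g_2) = 3366.23375/0.101 = 33329.04705
P_0 = D_1/(1+r)^1 + D_2/(1+r)^2 + D_3/(1+r)^3 + D_4/(1+r)^4 + D_5/(1+r)^5 + TV/(1+r)^5
    = 1623.74005 + 1658.19608 + 1693.38326 + 1729.31712 + 1766.01351 + 18009.84071 = 26480.49073

£26480.49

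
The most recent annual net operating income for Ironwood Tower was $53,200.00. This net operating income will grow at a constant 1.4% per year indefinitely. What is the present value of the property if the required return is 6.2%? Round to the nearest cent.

D₁ = D₀ × (1 + g) = $53,200.00 × 1.014 = $53,944.8000
Growing perpetuity: P = D₁ / (r − g) = $53,944.8000 / (0.062 − 0.014) = $1,123,850.00

$1123850.00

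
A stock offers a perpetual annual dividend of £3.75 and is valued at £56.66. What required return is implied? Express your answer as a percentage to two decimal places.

P = C/r ⇒ r = C/P = £3.75/£56.66 = 0.066184

6.62%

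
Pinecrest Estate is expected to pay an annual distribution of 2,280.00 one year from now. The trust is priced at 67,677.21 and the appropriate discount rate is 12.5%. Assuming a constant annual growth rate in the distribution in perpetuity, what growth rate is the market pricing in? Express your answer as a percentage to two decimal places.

P = D₁/(r−g) ⇒ g = r − D₁/P = 0.125 − 2,280.00/67,677.21 = 0.091311

9.13%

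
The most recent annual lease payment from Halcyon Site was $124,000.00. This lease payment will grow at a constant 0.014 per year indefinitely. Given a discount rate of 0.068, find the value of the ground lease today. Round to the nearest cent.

$2328444.44

D₁ = D₀ × (1 + g) = $124,000.00 × 1.014 = $125,736.0000
Growing perpetuity: P = D₁ / (r − g) = $125,736.0000 / (0.068 − 0.014) = $2,328,444.44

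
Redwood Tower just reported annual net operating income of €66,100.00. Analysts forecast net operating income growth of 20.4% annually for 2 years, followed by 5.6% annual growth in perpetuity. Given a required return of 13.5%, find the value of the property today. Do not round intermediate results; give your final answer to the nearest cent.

€1138758.55

D_1 = 79584.40000
D_2 = 95819.61760
Terminal value at year 2: TV = D_2×(1+g_2)/(r−g_2) = 101185.51619/0.079 = 1280829.31881
P_0 = D_1/(1+r)^1 + D_2/(1+r)^2 + TV/(1+r)^2
    = 70118.41410 + 74381.11945 + 994259.01438 = 1138758.54793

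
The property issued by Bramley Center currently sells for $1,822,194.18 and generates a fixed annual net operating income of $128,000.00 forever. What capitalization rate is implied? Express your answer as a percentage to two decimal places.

P = C/r ⇒ r = C/P = $128,000.00/$1,822,194.18 = 0.070245

7.02%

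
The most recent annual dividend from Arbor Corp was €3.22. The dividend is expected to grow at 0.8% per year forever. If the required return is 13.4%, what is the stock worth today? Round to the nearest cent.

€25.76

D₁ = D₀ × (1 + g) = €3.22 × 1.008 = €3.2458
Growing perpetuity: P = D₁ / (r − g) = €3.2458 / (0.134 − 0.008) = €25.76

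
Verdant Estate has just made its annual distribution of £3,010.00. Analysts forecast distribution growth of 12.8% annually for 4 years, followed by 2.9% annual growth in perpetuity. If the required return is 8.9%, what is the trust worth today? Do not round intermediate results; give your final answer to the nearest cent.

£72580.39

D_1 = 3395.28000
D_2 = 3829.87584
D_3 = 4320.09995
D_4 = 4873.07274
Terminal value at year 4: TV = D_4×(1+g_2)/(r−g_2) = 5014.39185/0.06 = 83573.19750
P_0 = D_1/(1+r)^1 + D_2/(1+r)^2 + D_3/(1+r)^3 + D_4/(1+r)^4 + TV/(1+r)^4
    = 3117.79614 + 3229.45275 + 3345.10809 + 3464.90535 + 59423.12669 = 72580.38903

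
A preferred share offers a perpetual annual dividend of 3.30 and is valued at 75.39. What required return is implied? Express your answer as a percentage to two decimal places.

4.38%

P = C/r ⇒ r = C/P = 3.30/75.39 = 0.043772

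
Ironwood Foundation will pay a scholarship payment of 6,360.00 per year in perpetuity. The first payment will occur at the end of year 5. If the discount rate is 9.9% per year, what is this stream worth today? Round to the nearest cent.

44038.36

Value at end of year 4: C / r = 6,360.00 / 0.099 = 64,242.4242
Discount to today: PV = 64,242.4242 / (1 + 0.099)^4 = 64,242.4242 / 1.458783 = 44,038.36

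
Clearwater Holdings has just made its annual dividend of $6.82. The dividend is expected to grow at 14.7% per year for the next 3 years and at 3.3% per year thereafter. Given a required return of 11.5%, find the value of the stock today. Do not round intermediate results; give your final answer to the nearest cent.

$115.18

D_1 = 7.82254
D_2 = 8.97245
D_3 = 10.29140
Terminal value at year 3: TV = D_3×(1+g_2)/(r−g_2) = 10.63102/0.082 = 129.64659
P_0 = D_1/(1+r)^1 + D_2/(1+r)^2 + D_3/(1+r)^3 + TV/(1+r)^3
    = 7.01573 + 7.21708 + 7.42421 + 93.52689 = 115.18391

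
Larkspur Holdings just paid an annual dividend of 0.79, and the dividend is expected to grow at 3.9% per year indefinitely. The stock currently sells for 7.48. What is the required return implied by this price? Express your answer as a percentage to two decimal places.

14.87%

D₁ = 0.79 × 1.039 = 0.8208
P = D₁/(r − g) ⇒ r = D₁/P + g = 0.8208/7.48 + 0.039 = 0.109734 + 0.039 = 0.148734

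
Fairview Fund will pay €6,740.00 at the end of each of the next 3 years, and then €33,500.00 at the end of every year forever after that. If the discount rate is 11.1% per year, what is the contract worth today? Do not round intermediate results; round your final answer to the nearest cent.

PV of 3-year annuity: €6,740.00 × [1 − (1+0.111)^−3] / 0.111 = 16442.03304
Perpetuity value at year 3: €33,500.00 / 0.111 = 301801.80180
PV of perpetuity: 301801.80180 / (1+0.111)^3 = 220079.53077
Total PV = 16442.03304 + 220079.53077 = 236521.56381

€236521.56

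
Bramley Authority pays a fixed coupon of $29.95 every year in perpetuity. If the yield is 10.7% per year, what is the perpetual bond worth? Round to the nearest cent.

Level perpetuity: PV = C / r = $29.95 / 0.107 = $279.91

$279.91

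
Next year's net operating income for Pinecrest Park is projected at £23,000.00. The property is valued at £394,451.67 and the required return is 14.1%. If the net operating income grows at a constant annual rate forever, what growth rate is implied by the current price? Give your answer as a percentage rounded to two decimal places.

P = D₁/(r−g) ⇒ g = r − D₁/P = 0.141 − £23,000.00/£394,451.67 = 0.082691

8.27%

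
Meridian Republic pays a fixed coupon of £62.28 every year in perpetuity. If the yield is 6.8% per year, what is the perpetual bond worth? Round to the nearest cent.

Level perpetuity: PV = C / r = £62.28 / 0.068 = £915.88

£915.88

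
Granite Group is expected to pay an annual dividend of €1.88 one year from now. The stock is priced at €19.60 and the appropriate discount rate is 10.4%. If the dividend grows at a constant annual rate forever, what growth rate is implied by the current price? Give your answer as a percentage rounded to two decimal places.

0.81%

P = D₁/(r−g) ⇒ g = r − D₁/P = 0.104 − €1.88/€19.60 = 0.008082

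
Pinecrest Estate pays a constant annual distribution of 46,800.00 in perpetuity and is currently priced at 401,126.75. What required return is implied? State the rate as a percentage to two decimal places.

11.67%

P = C/r ⇒ r = C/P = 46,800.00/401,126.75 = 0.116671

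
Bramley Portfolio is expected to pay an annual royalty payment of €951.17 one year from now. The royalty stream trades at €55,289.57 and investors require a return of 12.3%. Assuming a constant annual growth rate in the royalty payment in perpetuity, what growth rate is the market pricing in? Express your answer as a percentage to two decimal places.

P = D₁/(r−g) ⇒ g = r − D₁/P = 0.123 − €951.17/€55,289.57 = 0.105797

10.58%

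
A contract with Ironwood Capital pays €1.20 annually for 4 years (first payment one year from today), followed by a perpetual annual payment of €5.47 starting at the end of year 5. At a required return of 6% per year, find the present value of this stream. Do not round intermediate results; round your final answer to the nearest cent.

PV of 4-year annuity: €1.20 × [1 − (1+0.06)^−4] / 0.06 = 4.15813
Perpetuity value at year 4: €5.47 / 0.06 = 91.16667
PV of perpetuity: 91.16667 / (1+0.06)^4 = 72.21254
Total PV = 4.15813 + 72.21254 = 76.37067

€76.37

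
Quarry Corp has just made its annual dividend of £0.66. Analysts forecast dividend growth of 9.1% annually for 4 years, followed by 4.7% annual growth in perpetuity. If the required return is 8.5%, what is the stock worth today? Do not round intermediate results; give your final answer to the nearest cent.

D_1 = 0.72006
D_2 = 0.78559
D_3 = 0.85707
D_4 = 0.93507
Terminal value at year 4: TV = D_4×(1+g_2)/(r−g_2) = 0.97902/0.038 = 25.76357
P_0 = D_1/(1+r)^1 + D_2/(1+r)^2 + D_3/(1+r)^3 + D_4/(1+r)^4 + TV/(1+r)^4
    = 0.66365 + 0.66732 + 0.67101 + 0.67472 + 18.59033 = 21.26703

£21.27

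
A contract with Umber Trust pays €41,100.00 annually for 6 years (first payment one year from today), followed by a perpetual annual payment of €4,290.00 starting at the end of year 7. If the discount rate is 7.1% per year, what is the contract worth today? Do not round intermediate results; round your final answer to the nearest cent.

€235338.51

PV of 6-year annuity: €41,100.00 × [1 − (1+0.071)^−6] / 0.071 = 195301.45922
Perpetuity value at year 6: €4,290.00 / 0.071 = 60422.53521
PV of perpetuity: 60422.53521 / (1+0.071)^6 = 40037.05443
Total PV = 195301.45922 + 40037.05443 = 235338.51365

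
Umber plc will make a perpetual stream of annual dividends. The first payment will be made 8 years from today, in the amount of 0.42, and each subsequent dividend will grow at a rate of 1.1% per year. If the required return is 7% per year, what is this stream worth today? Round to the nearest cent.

Value at end of year 7: C₁ / (r − g) = 0.42 / (0.07 − 0.011) = 7.1186
Discount to today: PV = 7.1186 / (1 + 0.07)^7 = 7.1186 / 1.605781 = 4.43

4.43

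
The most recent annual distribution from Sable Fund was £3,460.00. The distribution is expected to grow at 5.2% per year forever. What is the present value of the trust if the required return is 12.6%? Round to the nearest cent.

D₁ = D₀ × (1 + g) = £3,460.00 × 1.052 = £3,639.9200
Growing perpetuity: P = D₁ / (r − g) = £3,639.9200 / (0.126 − 0.052) = £49,188.11

£49188.11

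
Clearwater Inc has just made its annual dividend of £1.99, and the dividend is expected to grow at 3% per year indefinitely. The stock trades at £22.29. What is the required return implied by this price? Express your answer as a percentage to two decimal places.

D₁ = £1.99 × 1.03 = £2.0497
P = D₁/(r − g) ⇒ r = D₁/P + g = £2.0497/£22.29 + 0.03 = 0.091956 + 0.03 = 0.121956

12.20%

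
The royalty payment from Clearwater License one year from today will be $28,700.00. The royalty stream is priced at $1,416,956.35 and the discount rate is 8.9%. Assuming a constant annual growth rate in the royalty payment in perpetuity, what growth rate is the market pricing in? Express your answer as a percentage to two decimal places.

6.87%

P = D₁/(r−g) ⇒ g = r − D₁/P = 0.089 − $28,700.00/$1,416,956.35 = 0.068745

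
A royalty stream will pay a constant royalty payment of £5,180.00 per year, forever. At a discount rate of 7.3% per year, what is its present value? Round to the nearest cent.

£70958.90

Level perpetuity: PV = C / r = £5,180.00 / 0.073 = £70,958.90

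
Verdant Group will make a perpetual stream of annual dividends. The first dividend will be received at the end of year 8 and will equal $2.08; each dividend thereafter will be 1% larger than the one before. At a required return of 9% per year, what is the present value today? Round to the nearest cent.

Value at end of year 7: C₁ / (r − g) = $2.08 / (0.09 − 0.01) = $26.0000
Discount to today: PV = $26.0000 / (1 + 0.09)^7 = $26.0000 / 1.828039 = $14.22

$14.22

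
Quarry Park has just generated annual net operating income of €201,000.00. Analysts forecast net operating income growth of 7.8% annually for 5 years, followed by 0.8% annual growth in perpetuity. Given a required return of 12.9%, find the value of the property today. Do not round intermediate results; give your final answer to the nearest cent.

D_1 = 216678.00000
D_2 = 233578.88400
D_3 = 251798.03695
D_4 = 271438.28383
D_5 = 292610.46997
Terminal value at year 5: TV = D_5×(1+g_2)/(r−g_2) = 294951.35373/0.121 = 2437614.49366
P_0 = D_1/(1+r)^1 + D_2/(1+r)^2 + D_3/(1+r)^3 + D_4/(1+r)^4 + D_5/(1+r)^5 + TV/(1+r)^5
    = 191920.28344 + 183250.72236 + 174972.78893 + 167068.79227 + 159521.84062 + 1328909.21775 = 2205643.64537

€2205643.65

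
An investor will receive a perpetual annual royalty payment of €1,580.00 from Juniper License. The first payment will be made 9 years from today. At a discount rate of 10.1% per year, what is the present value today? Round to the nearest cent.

€7244.98

Value at end of year 8: C / r = €1,580.00 / 0.101 = €15,643.5644
Discount to today: PV = €15,643.5644 / (1 + 0.101)^8 = €15,643.5644 / 2.159228 = €7,244.98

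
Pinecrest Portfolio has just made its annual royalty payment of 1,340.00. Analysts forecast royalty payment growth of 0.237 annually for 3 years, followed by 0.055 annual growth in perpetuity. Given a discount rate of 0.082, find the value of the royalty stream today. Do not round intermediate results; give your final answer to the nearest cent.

D_1 = 1657.58000
D_2 = 2050.42646
D_3 = 2536.37753
Terminal value at year 3: TV = D_3×(1+g_2)/(r−g_2) = 2675.87830/0.027 = 99106.60353
P_0 = D_1/(1+r)^1 + D_2/(1+r)^2 + D_3/(1+r)^3 + TV/(1+r)^3
    = 1531.95933 + 1751.41746 + 2002.31368 + 78238.55313 = 83524.24361

83524.24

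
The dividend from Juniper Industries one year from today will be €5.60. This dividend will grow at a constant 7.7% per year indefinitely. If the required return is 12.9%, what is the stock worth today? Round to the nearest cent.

Growing perpetuity: P = D₁ / (r − g) = €5.6000 / (0.129 − 0.077) = €107.69

€107.69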